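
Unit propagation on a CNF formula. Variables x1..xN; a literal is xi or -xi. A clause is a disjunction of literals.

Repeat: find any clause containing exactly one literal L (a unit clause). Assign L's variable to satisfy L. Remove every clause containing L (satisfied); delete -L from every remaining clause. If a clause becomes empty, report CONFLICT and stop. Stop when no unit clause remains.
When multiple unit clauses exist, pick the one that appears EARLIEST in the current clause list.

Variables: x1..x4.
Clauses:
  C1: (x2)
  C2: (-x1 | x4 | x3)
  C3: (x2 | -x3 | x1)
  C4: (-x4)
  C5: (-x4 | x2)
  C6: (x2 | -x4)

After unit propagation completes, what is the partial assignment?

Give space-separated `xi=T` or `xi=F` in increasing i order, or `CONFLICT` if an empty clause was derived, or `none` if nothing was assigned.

unit clause [2] forces x2=T; simplify:
  satisfied 4 clause(s); 2 remain; assigned so far: [2]
unit clause [-4] forces x4=F; simplify:
  drop 4 from [-1, 4, 3] -> [-1, 3]
  satisfied 1 clause(s); 1 remain; assigned so far: [2, 4]

Answer: x2=T x4=F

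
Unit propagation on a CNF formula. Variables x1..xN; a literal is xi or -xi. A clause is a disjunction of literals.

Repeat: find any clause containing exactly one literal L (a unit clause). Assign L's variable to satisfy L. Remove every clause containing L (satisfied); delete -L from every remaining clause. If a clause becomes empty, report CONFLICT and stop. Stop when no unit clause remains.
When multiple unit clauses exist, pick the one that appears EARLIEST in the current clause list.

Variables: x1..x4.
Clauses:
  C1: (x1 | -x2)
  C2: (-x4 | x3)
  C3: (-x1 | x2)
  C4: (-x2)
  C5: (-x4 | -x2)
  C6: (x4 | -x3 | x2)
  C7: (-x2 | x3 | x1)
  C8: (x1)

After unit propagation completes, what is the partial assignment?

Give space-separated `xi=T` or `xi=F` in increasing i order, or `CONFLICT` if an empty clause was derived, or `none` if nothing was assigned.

unit clause [-2] forces x2=F; simplify:
  drop 2 from [-1, 2] -> [-1]
  drop 2 from [4, -3, 2] -> [4, -3]
  satisfied 4 clause(s); 4 remain; assigned so far: [2]
unit clause [-1] forces x1=F; simplify:
  drop 1 from [1] -> [] (empty!)
  satisfied 1 clause(s); 3 remain; assigned so far: [1, 2]
CONFLICT (empty clause)

Answer: CONFLICT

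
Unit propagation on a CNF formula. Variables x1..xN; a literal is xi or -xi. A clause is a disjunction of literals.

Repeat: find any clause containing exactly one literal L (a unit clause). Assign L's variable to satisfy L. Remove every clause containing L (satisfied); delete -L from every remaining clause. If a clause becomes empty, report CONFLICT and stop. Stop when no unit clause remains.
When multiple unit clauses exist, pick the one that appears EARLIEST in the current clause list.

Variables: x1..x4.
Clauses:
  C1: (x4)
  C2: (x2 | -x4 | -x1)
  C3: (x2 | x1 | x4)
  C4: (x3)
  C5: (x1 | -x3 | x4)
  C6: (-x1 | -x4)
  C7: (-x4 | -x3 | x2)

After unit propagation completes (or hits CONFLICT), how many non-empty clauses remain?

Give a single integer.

Answer: 0

Derivation:
unit clause [4] forces x4=T; simplify:
  drop -4 from [2, -4, -1] -> [2, -1]
  drop -4 from [-1, -4] -> [-1]
  drop -4 from [-4, -3, 2] -> [-3, 2]
  satisfied 3 clause(s); 4 remain; assigned so far: [4]
unit clause [3] forces x3=T; simplify:
  drop -3 from [-3, 2] -> [2]
  satisfied 1 clause(s); 3 remain; assigned so far: [3, 4]
unit clause [-1] forces x1=F; simplify:
  satisfied 2 clause(s); 1 remain; assigned so far: [1, 3, 4]
unit clause [2] forces x2=T; simplify:
  satisfied 1 clause(s); 0 remain; assigned so far: [1, 2, 3, 4]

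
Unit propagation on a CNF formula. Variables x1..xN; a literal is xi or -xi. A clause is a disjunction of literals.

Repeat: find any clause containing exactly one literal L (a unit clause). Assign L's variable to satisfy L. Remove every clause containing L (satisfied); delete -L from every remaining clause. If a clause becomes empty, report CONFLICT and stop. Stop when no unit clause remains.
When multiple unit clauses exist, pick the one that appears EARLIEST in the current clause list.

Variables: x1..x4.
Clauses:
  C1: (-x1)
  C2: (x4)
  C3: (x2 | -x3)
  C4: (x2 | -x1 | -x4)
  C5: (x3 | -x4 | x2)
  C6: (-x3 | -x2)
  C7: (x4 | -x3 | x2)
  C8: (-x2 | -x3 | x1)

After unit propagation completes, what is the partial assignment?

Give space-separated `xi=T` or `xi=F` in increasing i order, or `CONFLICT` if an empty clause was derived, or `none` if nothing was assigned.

Answer: x1=F x4=T

Derivation:
unit clause [-1] forces x1=F; simplify:
  drop 1 from [-2, -3, 1] -> [-2, -3]
  satisfied 2 clause(s); 6 remain; assigned so far: [1]
unit clause [4] forces x4=T; simplify:
  drop -4 from [3, -4, 2] -> [3, 2]
  satisfied 2 clause(s); 4 remain; assigned so far: [1, 4]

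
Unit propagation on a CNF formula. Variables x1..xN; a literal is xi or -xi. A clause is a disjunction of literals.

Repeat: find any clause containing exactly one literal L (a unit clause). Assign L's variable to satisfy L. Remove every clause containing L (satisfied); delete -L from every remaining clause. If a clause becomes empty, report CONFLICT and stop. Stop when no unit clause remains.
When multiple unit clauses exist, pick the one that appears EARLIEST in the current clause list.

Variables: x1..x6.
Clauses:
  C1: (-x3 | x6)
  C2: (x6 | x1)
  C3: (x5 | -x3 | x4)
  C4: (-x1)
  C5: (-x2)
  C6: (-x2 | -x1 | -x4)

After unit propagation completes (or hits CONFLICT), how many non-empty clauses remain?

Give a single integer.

Answer: 1

Derivation:
unit clause [-1] forces x1=F; simplify:
  drop 1 from [6, 1] -> [6]
  satisfied 2 clause(s); 4 remain; assigned so far: [1]
unit clause [6] forces x6=T; simplify:
  satisfied 2 clause(s); 2 remain; assigned so far: [1, 6]
unit clause [-2] forces x2=F; simplify:
  satisfied 1 clause(s); 1 remain; assigned so far: [1, 2, 6]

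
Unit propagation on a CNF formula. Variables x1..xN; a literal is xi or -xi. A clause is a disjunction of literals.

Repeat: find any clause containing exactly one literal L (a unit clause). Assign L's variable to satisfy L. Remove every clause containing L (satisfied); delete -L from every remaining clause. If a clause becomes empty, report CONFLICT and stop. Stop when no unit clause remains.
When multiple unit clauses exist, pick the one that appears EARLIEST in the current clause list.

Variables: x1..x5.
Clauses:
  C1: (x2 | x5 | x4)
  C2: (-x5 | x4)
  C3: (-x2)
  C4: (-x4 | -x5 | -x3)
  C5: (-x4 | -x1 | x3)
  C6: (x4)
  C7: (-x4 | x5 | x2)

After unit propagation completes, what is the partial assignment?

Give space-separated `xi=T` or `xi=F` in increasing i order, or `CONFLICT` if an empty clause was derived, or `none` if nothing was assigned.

unit clause [-2] forces x2=F; simplify:
  drop 2 from [2, 5, 4] -> [5, 4]
  drop 2 from [-4, 5, 2] -> [-4, 5]
  satisfied 1 clause(s); 6 remain; assigned so far: [2]
unit clause [4] forces x4=T; simplify:
  drop -4 from [-4, -5, -3] -> [-5, -3]
  drop -4 from [-4, -1, 3] -> [-1, 3]
  drop -4 from [-4, 5] -> [5]
  satisfied 3 clause(s); 3 remain; assigned so far: [2, 4]
unit clause [5] forces x5=T; simplify:
  drop -5 from [-5, -3] -> [-3]
  satisfied 1 clause(s); 2 remain; assigned so far: [2, 4, 5]
unit clause [-3] forces x3=F; simplify:
  drop 3 from [-1, 3] -> [-1]
  satisfied 1 clause(s); 1 remain; assigned so far: [2, 3, 4, 5]
unit clause [-1] forces x1=F; simplify:
  satisfied 1 clause(s); 0 remain; assigned so far: [1, 2, 3, 4, 5]

Answer: x1=F x2=F x3=F x4=T x5=T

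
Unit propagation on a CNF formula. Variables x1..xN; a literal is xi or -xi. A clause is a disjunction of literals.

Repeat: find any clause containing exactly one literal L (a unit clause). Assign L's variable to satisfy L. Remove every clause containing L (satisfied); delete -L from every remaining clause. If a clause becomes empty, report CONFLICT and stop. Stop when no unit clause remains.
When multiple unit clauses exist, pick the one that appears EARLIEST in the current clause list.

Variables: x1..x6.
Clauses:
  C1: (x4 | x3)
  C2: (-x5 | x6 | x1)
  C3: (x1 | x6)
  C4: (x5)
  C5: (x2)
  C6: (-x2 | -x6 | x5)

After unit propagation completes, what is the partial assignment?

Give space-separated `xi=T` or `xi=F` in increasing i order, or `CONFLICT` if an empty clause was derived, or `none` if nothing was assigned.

unit clause [5] forces x5=T; simplify:
  drop -5 from [-5, 6, 1] -> [6, 1]
  satisfied 2 clause(s); 4 remain; assigned so far: [5]
unit clause [2] forces x2=T; simplify:
  satisfied 1 clause(s); 3 remain; assigned so far: [2, 5]

Answer: x2=T x5=T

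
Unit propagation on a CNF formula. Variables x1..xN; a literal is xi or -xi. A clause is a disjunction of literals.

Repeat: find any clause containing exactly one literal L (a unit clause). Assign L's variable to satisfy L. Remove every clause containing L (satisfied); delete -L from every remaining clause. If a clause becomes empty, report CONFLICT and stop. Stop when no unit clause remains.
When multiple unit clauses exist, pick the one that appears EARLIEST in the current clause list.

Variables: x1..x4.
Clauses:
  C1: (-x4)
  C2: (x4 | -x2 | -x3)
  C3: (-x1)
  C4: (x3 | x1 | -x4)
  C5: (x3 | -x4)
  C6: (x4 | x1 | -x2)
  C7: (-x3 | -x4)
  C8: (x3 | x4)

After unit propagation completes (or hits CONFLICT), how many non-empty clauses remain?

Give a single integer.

unit clause [-4] forces x4=F; simplify:
  drop 4 from [4, -2, -3] -> [-2, -3]
  drop 4 from [4, 1, -2] -> [1, -2]
  drop 4 from [3, 4] -> [3]
  satisfied 4 clause(s); 4 remain; assigned so far: [4]
unit clause [-1] forces x1=F; simplify:
  drop 1 from [1, -2] -> [-2]
  satisfied 1 clause(s); 3 remain; assigned so far: [1, 4]
unit clause [-2] forces x2=F; simplify:
  satisfied 2 clause(s); 1 remain; assigned so far: [1, 2, 4]
unit clause [3] forces x3=T; simplify:
  satisfied 1 clause(s); 0 remain; assigned so far: [1, 2, 3, 4]

Answer: 0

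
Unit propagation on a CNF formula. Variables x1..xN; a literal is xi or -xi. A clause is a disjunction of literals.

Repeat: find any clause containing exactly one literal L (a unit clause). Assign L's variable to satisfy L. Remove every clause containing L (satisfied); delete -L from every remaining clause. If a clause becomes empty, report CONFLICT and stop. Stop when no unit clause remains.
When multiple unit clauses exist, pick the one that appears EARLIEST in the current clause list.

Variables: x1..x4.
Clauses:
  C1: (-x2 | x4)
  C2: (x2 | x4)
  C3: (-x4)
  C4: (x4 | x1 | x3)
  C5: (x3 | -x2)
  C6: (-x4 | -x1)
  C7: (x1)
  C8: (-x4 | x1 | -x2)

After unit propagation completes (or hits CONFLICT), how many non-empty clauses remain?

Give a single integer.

Answer: 2

Derivation:
unit clause [-4] forces x4=F; simplify:
  drop 4 from [-2, 4] -> [-2]
  drop 4 from [2, 4] -> [2]
  drop 4 from [4, 1, 3] -> [1, 3]
  satisfied 3 clause(s); 5 remain; assigned so far: [4]
unit clause [-2] forces x2=F; simplify:
  drop 2 from [2] -> [] (empty!)
  satisfied 2 clause(s); 3 remain; assigned so far: [2, 4]
CONFLICT (empty clause)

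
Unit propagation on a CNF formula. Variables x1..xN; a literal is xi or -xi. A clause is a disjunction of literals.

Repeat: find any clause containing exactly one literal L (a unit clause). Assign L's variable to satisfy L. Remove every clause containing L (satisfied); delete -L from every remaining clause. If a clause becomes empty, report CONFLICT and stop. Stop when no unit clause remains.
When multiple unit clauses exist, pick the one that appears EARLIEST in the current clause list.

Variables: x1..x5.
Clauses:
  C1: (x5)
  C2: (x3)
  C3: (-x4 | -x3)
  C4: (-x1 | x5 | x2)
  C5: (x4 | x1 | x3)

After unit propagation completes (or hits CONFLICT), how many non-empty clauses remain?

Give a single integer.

Answer: 0

Derivation:
unit clause [5] forces x5=T; simplify:
  satisfied 2 clause(s); 3 remain; assigned so far: [5]
unit clause [3] forces x3=T; simplify:
  drop -3 from [-4, -3] -> [-4]
  satisfied 2 clause(s); 1 remain; assigned so far: [3, 5]
unit clause [-4] forces x4=F; simplify:
  satisfied 1 clause(s); 0 remain; assigned so far: [3, 4, 5]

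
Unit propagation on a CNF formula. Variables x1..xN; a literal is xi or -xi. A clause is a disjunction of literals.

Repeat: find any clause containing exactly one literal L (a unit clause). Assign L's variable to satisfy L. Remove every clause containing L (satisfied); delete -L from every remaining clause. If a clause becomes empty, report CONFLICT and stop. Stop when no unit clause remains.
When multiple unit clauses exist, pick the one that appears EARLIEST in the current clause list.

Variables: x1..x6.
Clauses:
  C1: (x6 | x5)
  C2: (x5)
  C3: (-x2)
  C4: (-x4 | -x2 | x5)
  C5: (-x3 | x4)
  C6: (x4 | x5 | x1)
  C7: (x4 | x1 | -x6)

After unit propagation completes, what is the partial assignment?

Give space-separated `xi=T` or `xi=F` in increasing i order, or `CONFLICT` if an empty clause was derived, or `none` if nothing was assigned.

unit clause [5] forces x5=T; simplify:
  satisfied 4 clause(s); 3 remain; assigned so far: [5]
unit clause [-2] forces x2=F; simplify:
  satisfied 1 clause(s); 2 remain; assigned so far: [2, 5]

Answer: x2=F x5=T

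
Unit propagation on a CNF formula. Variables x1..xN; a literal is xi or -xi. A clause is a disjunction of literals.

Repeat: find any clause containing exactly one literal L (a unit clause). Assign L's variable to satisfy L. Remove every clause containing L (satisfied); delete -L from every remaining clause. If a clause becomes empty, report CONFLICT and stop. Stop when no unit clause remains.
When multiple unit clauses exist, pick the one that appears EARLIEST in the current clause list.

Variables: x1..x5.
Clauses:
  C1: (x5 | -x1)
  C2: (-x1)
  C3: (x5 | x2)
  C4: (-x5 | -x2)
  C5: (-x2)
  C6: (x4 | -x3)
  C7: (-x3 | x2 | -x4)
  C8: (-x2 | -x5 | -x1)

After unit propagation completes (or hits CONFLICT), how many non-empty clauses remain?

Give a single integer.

unit clause [-1] forces x1=F; simplify:
  satisfied 3 clause(s); 5 remain; assigned so far: [1]
unit clause [-2] forces x2=F; simplify:
  drop 2 from [5, 2] -> [5]
  drop 2 from [-3, 2, -4] -> [-3, -4]
  satisfied 2 clause(s); 3 remain; assigned so far: [1, 2]
unit clause [5] forces x5=T; simplify:
  satisfied 1 clause(s); 2 remain; assigned so far: [1, 2, 5]

Answer: 2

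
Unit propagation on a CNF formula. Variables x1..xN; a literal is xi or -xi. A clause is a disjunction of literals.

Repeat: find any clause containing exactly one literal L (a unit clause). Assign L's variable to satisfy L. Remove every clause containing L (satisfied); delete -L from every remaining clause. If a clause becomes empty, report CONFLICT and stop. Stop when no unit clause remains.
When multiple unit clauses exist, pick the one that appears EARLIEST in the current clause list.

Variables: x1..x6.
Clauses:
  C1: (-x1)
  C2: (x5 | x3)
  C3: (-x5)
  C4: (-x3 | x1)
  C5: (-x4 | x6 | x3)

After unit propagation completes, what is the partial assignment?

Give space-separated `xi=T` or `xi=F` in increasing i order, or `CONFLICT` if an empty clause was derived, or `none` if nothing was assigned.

Answer: CONFLICT

Derivation:
unit clause [-1] forces x1=F; simplify:
  drop 1 from [-3, 1] -> [-3]
  satisfied 1 clause(s); 4 remain; assigned so far: [1]
unit clause [-5] forces x5=F; simplify:
  drop 5 from [5, 3] -> [3]
  satisfied 1 clause(s); 3 remain; assigned so far: [1, 5]
unit clause [3] forces x3=T; simplify:
  drop -3 from [-3] -> [] (empty!)
  satisfied 2 clause(s); 1 remain; assigned so far: [1, 3, 5]
CONFLICT (empty clause)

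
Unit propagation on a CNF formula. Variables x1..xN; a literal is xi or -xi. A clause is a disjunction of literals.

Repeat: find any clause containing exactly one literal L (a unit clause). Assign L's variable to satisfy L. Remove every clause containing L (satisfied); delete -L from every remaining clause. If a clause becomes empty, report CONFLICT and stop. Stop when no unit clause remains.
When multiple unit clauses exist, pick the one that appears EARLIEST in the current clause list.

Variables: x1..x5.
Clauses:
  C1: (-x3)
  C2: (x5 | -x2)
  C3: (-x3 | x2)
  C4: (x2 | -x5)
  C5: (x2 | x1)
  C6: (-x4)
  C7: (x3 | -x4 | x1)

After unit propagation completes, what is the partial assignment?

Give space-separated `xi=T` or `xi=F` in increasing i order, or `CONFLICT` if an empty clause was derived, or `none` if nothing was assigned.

Answer: x3=F x4=F

Derivation:
unit clause [-3] forces x3=F; simplify:
  drop 3 from [3, -4, 1] -> [-4, 1]
  satisfied 2 clause(s); 5 remain; assigned so far: [3]
unit clause [-4] forces x4=F; simplify:
  satisfied 2 clause(s); 3 remain; assigned so far: [3, 4]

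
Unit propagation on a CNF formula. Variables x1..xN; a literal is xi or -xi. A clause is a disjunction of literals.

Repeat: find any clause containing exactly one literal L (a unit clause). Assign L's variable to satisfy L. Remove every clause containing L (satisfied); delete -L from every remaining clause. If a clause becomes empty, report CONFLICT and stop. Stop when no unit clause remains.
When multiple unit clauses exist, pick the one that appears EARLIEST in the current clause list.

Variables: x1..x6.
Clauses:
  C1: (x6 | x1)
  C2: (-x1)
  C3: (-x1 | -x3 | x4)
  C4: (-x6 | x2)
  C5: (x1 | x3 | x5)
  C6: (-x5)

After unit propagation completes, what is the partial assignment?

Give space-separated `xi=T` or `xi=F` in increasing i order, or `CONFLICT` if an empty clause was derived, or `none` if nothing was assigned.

unit clause [-1] forces x1=F; simplify:
  drop 1 from [6, 1] -> [6]
  drop 1 from [1, 3, 5] -> [3, 5]
  satisfied 2 clause(s); 4 remain; assigned so far: [1]
unit clause [6] forces x6=T; simplify:
  drop -6 from [-6, 2] -> [2]
  satisfied 1 clause(s); 3 remain; assigned so far: [1, 6]
unit clause [2] forces x2=T; simplify:
  satisfied 1 clause(s); 2 remain; assigned so far: [1, 2, 6]
unit clause [-5] forces x5=F; simplify:
  drop 5 from [3, 5] -> [3]
  satisfied 1 clause(s); 1 remain; assigned so far: [1, 2, 5, 6]
unit clause [3] forces x3=T; simplify:
  satisfied 1 clause(s); 0 remain; assigned so far: [1, 2, 3, 5, 6]

Answer: x1=F x2=T x3=T x5=F x6=T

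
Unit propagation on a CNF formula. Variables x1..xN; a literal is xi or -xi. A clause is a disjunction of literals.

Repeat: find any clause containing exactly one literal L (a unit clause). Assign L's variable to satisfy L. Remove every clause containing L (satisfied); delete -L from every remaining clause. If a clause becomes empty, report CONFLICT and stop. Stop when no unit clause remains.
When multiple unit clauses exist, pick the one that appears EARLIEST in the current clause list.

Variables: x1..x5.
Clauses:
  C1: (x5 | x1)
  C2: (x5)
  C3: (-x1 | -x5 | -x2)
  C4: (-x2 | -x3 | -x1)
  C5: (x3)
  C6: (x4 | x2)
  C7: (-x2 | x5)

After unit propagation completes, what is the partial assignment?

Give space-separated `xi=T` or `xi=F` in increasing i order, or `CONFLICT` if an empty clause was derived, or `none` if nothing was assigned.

unit clause [5] forces x5=T; simplify:
  drop -5 from [-1, -5, -2] -> [-1, -2]
  satisfied 3 clause(s); 4 remain; assigned so far: [5]
unit clause [3] forces x3=T; simplify:
  drop -3 from [-2, -3, -1] -> [-2, -1]
  satisfied 1 clause(s); 3 remain; assigned so far: [3, 5]

Answer: x3=T x5=T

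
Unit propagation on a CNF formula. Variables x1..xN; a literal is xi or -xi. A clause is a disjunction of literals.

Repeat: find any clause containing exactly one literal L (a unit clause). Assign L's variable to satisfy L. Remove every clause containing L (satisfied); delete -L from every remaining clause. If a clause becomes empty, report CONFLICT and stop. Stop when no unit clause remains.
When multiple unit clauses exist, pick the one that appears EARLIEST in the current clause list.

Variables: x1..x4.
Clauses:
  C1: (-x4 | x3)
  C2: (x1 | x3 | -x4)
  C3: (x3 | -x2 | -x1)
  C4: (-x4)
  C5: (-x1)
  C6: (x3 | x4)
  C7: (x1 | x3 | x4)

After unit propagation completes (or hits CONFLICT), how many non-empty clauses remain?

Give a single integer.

Answer: 0

Derivation:
unit clause [-4] forces x4=F; simplify:
  drop 4 from [3, 4] -> [3]
  drop 4 from [1, 3, 4] -> [1, 3]
  satisfied 3 clause(s); 4 remain; assigned so far: [4]
unit clause [-1] forces x1=F; simplify:
  drop 1 from [1, 3] -> [3]
  satisfied 2 clause(s); 2 remain; assigned so far: [1, 4]
unit clause [3] forces x3=T; simplify:
  satisfied 2 clause(s); 0 remain; assigned so far: [1, 3, 4]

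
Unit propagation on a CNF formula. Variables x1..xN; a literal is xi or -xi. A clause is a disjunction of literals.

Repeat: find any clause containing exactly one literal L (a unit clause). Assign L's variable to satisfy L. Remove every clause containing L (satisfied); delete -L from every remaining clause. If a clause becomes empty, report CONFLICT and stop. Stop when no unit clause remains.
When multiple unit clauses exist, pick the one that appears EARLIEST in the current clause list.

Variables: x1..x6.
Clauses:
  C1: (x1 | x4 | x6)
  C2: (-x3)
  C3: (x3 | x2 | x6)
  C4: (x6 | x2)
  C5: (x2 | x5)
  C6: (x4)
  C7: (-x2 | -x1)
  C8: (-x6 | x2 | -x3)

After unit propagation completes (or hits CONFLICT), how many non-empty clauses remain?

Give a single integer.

unit clause [-3] forces x3=F; simplify:
  drop 3 from [3, 2, 6] -> [2, 6]
  satisfied 2 clause(s); 6 remain; assigned so far: [3]
unit clause [4] forces x4=T; simplify:
  satisfied 2 clause(s); 4 remain; assigned so far: [3, 4]

Answer: 4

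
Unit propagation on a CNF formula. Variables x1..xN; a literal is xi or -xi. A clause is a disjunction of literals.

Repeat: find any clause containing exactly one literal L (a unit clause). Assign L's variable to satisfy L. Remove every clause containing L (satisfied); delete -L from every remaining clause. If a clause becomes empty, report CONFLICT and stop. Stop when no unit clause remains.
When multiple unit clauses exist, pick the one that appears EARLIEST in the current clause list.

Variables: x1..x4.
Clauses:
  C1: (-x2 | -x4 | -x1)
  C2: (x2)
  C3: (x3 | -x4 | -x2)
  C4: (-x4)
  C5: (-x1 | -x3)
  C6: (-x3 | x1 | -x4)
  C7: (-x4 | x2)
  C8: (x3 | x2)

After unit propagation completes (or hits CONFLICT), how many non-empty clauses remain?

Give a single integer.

Answer: 1

Derivation:
unit clause [2] forces x2=T; simplify:
  drop -2 from [-2, -4, -1] -> [-4, -1]
  drop -2 from [3, -4, -2] -> [3, -4]
  satisfied 3 clause(s); 5 remain; assigned so far: [2]
unit clause [-4] forces x4=F; simplify:
  satisfied 4 clause(s); 1 remain; assigned so far: [2, 4]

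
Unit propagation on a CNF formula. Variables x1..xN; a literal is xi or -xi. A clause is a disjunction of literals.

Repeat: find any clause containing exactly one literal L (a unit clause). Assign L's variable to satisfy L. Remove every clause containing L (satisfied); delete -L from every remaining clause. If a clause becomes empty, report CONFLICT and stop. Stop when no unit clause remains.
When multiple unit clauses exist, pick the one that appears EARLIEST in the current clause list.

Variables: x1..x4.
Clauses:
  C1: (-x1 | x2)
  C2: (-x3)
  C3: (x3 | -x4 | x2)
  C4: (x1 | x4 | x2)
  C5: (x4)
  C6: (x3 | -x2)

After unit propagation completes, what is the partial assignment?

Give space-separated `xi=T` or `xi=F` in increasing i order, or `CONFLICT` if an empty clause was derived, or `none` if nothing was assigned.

unit clause [-3] forces x3=F; simplify:
  drop 3 from [3, -4, 2] -> [-4, 2]
  drop 3 from [3, -2] -> [-2]
  satisfied 1 clause(s); 5 remain; assigned so far: [3]
unit clause [4] forces x4=T; simplify:
  drop -4 from [-4, 2] -> [2]
  satisfied 2 clause(s); 3 remain; assigned so far: [3, 4]
unit clause [2] forces x2=T; simplify:
  drop -2 from [-2] -> [] (empty!)
  satisfied 2 clause(s); 1 remain; assigned so far: [2, 3, 4]
CONFLICT (empty clause)

Answer: CONFLICT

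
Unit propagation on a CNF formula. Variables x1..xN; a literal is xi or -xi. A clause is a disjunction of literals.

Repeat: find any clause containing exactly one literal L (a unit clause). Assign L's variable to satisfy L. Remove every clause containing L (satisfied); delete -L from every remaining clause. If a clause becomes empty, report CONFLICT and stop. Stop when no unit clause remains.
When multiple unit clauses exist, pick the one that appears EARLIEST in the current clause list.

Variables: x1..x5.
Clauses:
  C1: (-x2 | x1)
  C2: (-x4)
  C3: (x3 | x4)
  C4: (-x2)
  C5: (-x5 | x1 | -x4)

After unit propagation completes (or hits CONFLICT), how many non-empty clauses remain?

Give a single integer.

Answer: 0

Derivation:
unit clause [-4] forces x4=F; simplify:
  drop 4 from [3, 4] -> [3]
  satisfied 2 clause(s); 3 remain; assigned so far: [4]
unit clause [3] forces x3=T; simplify:
  satisfied 1 clause(s); 2 remain; assigned so far: [3, 4]
unit clause [-2] forces x2=F; simplify:
  satisfied 2 clause(s); 0 remain; assigned so far: [2, 3, 4]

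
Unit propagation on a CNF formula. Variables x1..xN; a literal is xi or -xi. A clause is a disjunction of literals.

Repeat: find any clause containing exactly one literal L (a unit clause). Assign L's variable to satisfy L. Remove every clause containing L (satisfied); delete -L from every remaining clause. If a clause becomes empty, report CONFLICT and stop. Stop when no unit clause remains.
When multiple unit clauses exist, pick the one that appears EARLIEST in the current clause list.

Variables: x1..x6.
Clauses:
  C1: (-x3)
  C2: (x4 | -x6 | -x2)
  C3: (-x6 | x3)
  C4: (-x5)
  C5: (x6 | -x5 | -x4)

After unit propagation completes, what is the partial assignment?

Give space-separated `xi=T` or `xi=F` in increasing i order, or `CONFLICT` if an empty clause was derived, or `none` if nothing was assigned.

unit clause [-3] forces x3=F; simplify:
  drop 3 from [-6, 3] -> [-6]
  satisfied 1 clause(s); 4 remain; assigned so far: [3]
unit clause [-6] forces x6=F; simplify:
  drop 6 from [6, -5, -4] -> [-5, -4]
  satisfied 2 clause(s); 2 remain; assigned so far: [3, 6]
unit clause [-5] forces x5=F; simplify:
  satisfied 2 clause(s); 0 remain; assigned so far: [3, 5, 6]

Answer: x3=F x5=F x6=F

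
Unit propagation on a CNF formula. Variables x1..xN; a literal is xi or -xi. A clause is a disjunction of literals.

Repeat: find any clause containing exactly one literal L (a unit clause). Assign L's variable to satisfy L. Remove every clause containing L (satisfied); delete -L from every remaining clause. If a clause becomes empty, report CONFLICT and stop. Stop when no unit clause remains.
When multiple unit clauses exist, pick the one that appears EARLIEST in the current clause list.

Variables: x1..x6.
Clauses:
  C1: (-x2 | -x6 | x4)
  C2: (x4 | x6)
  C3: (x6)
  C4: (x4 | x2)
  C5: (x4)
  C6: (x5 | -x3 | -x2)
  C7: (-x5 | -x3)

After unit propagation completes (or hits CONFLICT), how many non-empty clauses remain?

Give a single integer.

Answer: 2

Derivation:
unit clause [6] forces x6=T; simplify:
  drop -6 from [-2, -6, 4] -> [-2, 4]
  satisfied 2 clause(s); 5 remain; assigned so far: [6]
unit clause [4] forces x4=T; simplify:
  satisfied 3 clause(s); 2 remain; assigned so far: [4, 6]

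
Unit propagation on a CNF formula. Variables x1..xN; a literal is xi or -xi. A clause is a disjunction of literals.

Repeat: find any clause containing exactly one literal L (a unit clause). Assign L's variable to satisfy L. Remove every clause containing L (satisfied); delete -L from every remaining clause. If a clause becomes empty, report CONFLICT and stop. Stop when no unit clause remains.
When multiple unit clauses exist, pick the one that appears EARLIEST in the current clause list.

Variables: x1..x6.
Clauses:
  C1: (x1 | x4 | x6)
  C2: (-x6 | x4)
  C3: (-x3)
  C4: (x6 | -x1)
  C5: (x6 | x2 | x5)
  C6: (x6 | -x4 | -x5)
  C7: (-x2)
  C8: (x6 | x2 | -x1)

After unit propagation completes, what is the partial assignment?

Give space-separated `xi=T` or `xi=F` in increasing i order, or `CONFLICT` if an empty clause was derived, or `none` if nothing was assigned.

Answer: x2=F x3=F

Derivation:
unit clause [-3] forces x3=F; simplify:
  satisfied 1 clause(s); 7 remain; assigned so far: [3]
unit clause [-2] forces x2=F; simplify:
  drop 2 from [6, 2, 5] -> [6, 5]
  drop 2 from [6, 2, -1] -> [6, -1]
  satisfied 1 clause(s); 6 remain; assigned so far: [2, 3]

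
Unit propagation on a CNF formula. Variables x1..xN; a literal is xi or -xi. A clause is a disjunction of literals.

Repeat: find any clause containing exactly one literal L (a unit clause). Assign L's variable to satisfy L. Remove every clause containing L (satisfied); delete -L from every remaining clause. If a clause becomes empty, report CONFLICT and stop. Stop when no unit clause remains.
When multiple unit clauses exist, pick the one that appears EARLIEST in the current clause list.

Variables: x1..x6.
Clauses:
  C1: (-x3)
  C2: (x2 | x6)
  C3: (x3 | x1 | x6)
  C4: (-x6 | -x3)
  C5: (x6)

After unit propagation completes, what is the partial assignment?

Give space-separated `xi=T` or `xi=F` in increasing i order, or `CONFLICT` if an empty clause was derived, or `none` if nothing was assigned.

unit clause [-3] forces x3=F; simplify:
  drop 3 from [3, 1, 6] -> [1, 6]
  satisfied 2 clause(s); 3 remain; assigned so far: [3]
unit clause [6] forces x6=T; simplify:
  satisfied 3 clause(s); 0 remain; assigned so far: [3, 6]

Answer: x3=F x6=T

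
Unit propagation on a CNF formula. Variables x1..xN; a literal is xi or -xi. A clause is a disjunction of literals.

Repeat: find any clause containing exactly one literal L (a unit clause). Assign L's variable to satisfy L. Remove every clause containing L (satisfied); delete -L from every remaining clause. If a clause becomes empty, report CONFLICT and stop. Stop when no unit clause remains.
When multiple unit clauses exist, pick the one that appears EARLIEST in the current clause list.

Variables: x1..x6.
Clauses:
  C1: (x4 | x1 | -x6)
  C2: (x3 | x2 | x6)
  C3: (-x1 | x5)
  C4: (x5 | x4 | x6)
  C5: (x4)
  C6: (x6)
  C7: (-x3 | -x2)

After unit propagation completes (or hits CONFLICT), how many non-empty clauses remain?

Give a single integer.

unit clause [4] forces x4=T; simplify:
  satisfied 3 clause(s); 4 remain; assigned so far: [4]
unit clause [6] forces x6=T; simplify:
  satisfied 2 clause(s); 2 remain; assigned so far: [4, 6]

Answer: 2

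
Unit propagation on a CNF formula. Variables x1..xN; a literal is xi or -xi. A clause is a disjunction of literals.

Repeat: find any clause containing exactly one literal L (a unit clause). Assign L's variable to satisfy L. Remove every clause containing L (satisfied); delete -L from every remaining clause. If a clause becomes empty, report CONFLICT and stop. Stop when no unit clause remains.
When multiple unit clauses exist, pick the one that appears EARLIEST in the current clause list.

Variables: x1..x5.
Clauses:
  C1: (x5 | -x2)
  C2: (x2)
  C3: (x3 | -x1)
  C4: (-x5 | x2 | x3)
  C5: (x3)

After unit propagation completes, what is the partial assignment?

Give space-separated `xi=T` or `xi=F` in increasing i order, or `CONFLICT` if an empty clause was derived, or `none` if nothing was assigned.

Answer: x2=T x3=T x5=T

Derivation:
unit clause [2] forces x2=T; simplify:
  drop -2 from [5, -2] -> [5]
  satisfied 2 clause(s); 3 remain; assigned so far: [2]
unit clause [5] forces x5=T; simplify:
  satisfied 1 clause(s); 2 remain; assigned so far: [2, 5]
unit clause [3] forces x3=T; simplify:
  satisfied 2 clause(s); 0 remain; assigned so far: [2, 3, 5]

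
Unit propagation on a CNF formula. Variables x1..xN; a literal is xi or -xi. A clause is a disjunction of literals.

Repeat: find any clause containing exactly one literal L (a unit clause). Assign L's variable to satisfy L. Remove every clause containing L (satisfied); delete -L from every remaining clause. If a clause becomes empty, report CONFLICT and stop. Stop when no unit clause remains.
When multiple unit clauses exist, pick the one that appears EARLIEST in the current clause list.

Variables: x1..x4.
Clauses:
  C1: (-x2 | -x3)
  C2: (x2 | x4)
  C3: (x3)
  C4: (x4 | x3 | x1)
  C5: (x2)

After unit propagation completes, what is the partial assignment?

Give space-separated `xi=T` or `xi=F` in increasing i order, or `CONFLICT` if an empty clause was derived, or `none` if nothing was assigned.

Answer: CONFLICT

Derivation:
unit clause [3] forces x3=T; simplify:
  drop -3 from [-2, -3] -> [-2]
  satisfied 2 clause(s); 3 remain; assigned so far: [3]
unit clause [-2] forces x2=F; simplify:
  drop 2 from [2, 4] -> [4]
  drop 2 from [2] -> [] (empty!)
  satisfied 1 clause(s); 2 remain; assigned so far: [2, 3]
CONFLICT (empty clause)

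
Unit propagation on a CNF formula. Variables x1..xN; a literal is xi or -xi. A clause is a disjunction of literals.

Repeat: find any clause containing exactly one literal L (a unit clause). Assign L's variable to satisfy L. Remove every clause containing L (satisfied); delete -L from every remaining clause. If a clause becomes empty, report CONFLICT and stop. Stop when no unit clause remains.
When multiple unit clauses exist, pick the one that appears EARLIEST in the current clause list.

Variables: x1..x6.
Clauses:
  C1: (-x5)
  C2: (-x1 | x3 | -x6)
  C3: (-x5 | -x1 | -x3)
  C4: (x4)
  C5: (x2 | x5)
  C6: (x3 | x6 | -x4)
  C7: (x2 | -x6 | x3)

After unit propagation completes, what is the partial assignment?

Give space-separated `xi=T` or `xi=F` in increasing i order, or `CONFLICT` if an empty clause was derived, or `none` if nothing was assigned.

Answer: x2=T x4=T x5=F

Derivation:
unit clause [-5] forces x5=F; simplify:
  drop 5 from [2, 5] -> [2]
  satisfied 2 clause(s); 5 remain; assigned so far: [5]
unit clause [4] forces x4=T; simplify:
  drop -4 from [3, 6, -4] -> [3, 6]
  satisfied 1 clause(s); 4 remain; assigned so far: [4, 5]
unit clause [2] forces x2=T; simplify:
  satisfied 2 clause(s); 2 remain; assigned so far: [2, 4, 5]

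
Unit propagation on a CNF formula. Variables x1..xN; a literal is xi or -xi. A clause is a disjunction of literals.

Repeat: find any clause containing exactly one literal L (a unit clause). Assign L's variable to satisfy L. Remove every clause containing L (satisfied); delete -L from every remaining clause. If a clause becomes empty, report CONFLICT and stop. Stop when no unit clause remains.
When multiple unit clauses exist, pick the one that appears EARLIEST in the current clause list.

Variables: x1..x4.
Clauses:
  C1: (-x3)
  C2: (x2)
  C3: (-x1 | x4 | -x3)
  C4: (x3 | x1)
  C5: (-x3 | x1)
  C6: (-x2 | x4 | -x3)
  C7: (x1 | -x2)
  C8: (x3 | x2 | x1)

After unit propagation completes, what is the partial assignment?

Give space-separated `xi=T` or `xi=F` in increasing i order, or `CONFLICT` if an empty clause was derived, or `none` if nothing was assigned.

unit clause [-3] forces x3=F; simplify:
  drop 3 from [3, 1] -> [1]
  drop 3 from [3, 2, 1] -> [2, 1]
  satisfied 4 clause(s); 4 remain; assigned so far: [3]
unit clause [2] forces x2=T; simplify:
  drop -2 from [1, -2] -> [1]
  satisfied 2 clause(s); 2 remain; assigned so far: [2, 3]
unit clause [1] forces x1=T; simplify:
  satisfied 2 clause(s); 0 remain; assigned so far: [1, 2, 3]

Answer: x1=T x2=T x3=F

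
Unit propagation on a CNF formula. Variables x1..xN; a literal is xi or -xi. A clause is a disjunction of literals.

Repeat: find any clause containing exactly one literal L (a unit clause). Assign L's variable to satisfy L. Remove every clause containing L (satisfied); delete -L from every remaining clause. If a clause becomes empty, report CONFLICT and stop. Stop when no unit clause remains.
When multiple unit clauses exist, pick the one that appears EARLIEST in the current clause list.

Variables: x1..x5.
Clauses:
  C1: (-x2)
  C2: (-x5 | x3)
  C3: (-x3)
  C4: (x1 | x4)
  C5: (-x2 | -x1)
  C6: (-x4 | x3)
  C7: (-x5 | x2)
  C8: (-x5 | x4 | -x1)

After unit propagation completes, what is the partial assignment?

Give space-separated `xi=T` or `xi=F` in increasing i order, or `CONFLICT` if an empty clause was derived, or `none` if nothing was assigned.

Answer: x1=T x2=F x3=F x4=F x5=F

Derivation:
unit clause [-2] forces x2=F; simplify:
  drop 2 from [-5, 2] -> [-5]
  satisfied 2 clause(s); 6 remain; assigned so far: [2]
unit clause [-3] forces x3=F; simplify:
  drop 3 from [-5, 3] -> [-5]
  drop 3 from [-4, 3] -> [-4]
  satisfied 1 clause(s); 5 remain; assigned so far: [2, 3]
unit clause [-5] forces x5=F; simplify:
  satisfied 3 clause(s); 2 remain; assigned so far: [2, 3, 5]
unit clause [-4] forces x4=F; simplify:
  drop 4 from [1, 4] -> [1]
  satisfied 1 clause(s); 1 remain; assigned so far: [2, 3, 4, 5]
unit clause [1] forces x1=T; simplify:
  satisfied 1 clause(s); 0 remain; assigned so far: [1, 2, 3, 4, 5]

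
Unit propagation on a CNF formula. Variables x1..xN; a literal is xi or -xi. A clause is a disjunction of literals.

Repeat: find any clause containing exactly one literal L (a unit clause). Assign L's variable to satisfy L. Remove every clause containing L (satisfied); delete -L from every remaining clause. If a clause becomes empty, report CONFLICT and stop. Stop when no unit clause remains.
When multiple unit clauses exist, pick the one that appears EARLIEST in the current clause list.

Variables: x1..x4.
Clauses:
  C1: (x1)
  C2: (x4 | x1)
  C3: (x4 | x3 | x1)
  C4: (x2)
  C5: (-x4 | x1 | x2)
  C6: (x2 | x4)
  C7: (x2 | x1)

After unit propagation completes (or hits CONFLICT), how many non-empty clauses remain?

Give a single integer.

Answer: 0

Derivation:
unit clause [1] forces x1=T; simplify:
  satisfied 5 clause(s); 2 remain; assigned so far: [1]
unit clause [2] forces x2=T; simplify:
  satisfied 2 clause(s); 0 remain; assigned so far: [1, 2]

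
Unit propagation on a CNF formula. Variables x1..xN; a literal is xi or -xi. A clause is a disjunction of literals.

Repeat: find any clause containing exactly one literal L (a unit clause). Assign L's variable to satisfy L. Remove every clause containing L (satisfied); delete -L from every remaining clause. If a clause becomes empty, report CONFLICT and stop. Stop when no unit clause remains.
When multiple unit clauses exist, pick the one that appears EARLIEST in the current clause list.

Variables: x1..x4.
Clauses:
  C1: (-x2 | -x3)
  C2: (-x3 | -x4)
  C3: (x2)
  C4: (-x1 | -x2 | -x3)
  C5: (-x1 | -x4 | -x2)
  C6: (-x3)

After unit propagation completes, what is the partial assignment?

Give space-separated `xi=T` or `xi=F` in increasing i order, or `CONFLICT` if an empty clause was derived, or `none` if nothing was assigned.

unit clause [2] forces x2=T; simplify:
  drop -2 from [-2, -3] -> [-3]
  drop -2 from [-1, -2, -3] -> [-1, -3]
  drop -2 from [-1, -4, -2] -> [-1, -4]
  satisfied 1 clause(s); 5 remain; assigned so far: [2]
unit clause [-3] forces x3=F; simplify:
  satisfied 4 clause(s); 1 remain; assigned so far: [2, 3]

Answer: x2=T x3=F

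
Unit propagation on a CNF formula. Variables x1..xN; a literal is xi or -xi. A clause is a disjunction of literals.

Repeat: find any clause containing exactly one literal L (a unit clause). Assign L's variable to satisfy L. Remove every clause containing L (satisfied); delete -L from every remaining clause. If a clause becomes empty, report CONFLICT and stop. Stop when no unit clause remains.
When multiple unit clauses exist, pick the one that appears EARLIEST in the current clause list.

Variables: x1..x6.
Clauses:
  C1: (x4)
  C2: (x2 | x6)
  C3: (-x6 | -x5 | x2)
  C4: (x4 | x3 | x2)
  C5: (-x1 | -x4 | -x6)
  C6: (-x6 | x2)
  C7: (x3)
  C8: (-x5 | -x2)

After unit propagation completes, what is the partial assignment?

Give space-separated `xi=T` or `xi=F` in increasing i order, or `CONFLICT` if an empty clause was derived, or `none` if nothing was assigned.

Answer: x3=T x4=T

Derivation:
unit clause [4] forces x4=T; simplify:
  drop -4 from [-1, -4, -6] -> [-1, -6]
  satisfied 2 clause(s); 6 remain; assigned so far: [4]
unit clause [3] forces x3=T; simplify:
  satisfied 1 clause(s); 5 remain; assigned so far: [3, 4]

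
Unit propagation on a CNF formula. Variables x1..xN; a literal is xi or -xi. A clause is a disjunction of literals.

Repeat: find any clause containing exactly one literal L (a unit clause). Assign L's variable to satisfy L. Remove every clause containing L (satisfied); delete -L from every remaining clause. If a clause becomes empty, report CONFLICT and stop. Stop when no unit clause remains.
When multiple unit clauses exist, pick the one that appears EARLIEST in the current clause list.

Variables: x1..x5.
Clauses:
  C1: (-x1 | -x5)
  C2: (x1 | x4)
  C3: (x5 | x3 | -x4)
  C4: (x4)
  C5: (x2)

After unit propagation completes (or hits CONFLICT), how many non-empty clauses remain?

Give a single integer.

Answer: 2

Derivation:
unit clause [4] forces x4=T; simplify:
  drop -4 from [5, 3, -4] -> [5, 3]
  satisfied 2 clause(s); 3 remain; assigned so far: [4]
unit clause [2] forces x2=T; simplify:
  satisfied 1 clause(s); 2 remain; assigned so far: [2, 4]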